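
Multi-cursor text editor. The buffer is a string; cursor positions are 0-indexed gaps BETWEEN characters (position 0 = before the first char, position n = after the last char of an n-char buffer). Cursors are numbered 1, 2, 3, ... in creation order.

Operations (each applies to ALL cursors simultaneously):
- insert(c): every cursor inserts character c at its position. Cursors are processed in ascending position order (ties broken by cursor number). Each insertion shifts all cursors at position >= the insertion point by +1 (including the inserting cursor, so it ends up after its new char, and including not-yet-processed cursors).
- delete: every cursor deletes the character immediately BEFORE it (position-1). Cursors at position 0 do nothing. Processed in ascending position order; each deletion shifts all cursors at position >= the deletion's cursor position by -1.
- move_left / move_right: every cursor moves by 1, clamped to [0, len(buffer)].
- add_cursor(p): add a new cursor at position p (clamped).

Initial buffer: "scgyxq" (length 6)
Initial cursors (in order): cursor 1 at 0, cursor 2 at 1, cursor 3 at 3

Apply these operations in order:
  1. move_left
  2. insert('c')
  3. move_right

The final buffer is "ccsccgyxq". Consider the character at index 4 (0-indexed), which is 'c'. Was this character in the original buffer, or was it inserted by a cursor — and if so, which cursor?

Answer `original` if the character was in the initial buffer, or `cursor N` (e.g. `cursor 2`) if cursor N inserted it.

Answer: cursor 3

Derivation:
After op 1 (move_left): buffer="scgyxq" (len 6), cursors c1@0 c2@0 c3@2, authorship ......
After op 2 (insert('c')): buffer="ccsccgyxq" (len 9), cursors c1@2 c2@2 c3@5, authorship 12..3....
After op 3 (move_right): buffer="ccsccgyxq" (len 9), cursors c1@3 c2@3 c3@6, authorship 12..3....
Authorship (.=original, N=cursor N): 1 2 . . 3 . . . .
Index 4: author = 3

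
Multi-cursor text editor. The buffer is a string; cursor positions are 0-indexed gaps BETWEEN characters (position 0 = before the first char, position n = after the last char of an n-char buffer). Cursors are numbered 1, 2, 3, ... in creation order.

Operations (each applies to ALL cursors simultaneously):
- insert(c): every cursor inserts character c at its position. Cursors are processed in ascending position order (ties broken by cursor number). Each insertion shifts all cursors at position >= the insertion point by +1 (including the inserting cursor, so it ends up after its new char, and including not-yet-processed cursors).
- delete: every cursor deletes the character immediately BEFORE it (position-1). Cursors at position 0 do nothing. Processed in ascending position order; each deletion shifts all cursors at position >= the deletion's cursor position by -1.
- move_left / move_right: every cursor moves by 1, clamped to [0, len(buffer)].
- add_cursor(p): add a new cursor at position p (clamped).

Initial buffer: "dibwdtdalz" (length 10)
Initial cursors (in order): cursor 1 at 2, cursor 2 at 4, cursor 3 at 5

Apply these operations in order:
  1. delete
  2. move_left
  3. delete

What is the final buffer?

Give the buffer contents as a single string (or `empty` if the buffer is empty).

After op 1 (delete): buffer="dbtdalz" (len 7), cursors c1@1 c2@2 c3@2, authorship .......
After op 2 (move_left): buffer="dbtdalz" (len 7), cursors c1@0 c2@1 c3@1, authorship .......
After op 3 (delete): buffer="btdalz" (len 6), cursors c1@0 c2@0 c3@0, authorship ......

Answer: btdalz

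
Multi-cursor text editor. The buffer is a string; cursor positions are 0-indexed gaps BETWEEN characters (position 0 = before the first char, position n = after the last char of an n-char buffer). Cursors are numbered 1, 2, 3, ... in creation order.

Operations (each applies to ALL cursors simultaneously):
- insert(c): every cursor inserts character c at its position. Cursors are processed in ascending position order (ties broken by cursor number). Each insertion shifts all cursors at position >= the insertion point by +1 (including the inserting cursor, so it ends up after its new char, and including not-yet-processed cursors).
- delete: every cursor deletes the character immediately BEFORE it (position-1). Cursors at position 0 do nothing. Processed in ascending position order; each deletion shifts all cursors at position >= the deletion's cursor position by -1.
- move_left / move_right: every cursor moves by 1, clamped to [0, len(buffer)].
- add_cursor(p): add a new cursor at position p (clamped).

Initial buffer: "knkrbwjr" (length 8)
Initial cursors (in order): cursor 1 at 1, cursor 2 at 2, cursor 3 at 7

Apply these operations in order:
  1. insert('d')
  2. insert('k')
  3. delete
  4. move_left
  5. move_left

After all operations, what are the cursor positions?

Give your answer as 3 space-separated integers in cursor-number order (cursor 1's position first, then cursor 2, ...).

After op 1 (insert('d')): buffer="kdndkrbwjdr" (len 11), cursors c1@2 c2@4 c3@10, authorship .1.2.....3.
After op 2 (insert('k')): buffer="kdkndkkrbwjdkr" (len 14), cursors c1@3 c2@6 c3@13, authorship .11.22.....33.
After op 3 (delete): buffer="kdndkrbwjdr" (len 11), cursors c1@2 c2@4 c3@10, authorship .1.2.....3.
After op 4 (move_left): buffer="kdndkrbwjdr" (len 11), cursors c1@1 c2@3 c3@9, authorship .1.2.....3.
After op 5 (move_left): buffer="kdndkrbwjdr" (len 11), cursors c1@0 c2@2 c3@8, authorship .1.2.....3.

Answer: 0 2 8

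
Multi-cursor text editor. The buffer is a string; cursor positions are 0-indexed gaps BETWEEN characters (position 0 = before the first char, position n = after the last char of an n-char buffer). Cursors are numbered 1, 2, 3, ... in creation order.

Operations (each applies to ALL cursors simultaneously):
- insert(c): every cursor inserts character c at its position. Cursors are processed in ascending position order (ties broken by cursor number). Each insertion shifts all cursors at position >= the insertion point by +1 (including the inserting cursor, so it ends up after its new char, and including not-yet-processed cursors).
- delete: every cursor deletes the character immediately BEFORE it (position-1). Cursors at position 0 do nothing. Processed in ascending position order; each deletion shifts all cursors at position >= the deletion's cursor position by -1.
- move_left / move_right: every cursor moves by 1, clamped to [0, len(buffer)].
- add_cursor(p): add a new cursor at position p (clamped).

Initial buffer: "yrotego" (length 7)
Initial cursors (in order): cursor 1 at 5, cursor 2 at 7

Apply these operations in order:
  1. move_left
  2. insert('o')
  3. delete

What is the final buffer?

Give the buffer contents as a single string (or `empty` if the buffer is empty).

Answer: yrotego

Derivation:
After op 1 (move_left): buffer="yrotego" (len 7), cursors c1@4 c2@6, authorship .......
After op 2 (insert('o')): buffer="yrotoegoo" (len 9), cursors c1@5 c2@8, authorship ....1..2.
After op 3 (delete): buffer="yrotego" (len 7), cursors c1@4 c2@6, authorship .......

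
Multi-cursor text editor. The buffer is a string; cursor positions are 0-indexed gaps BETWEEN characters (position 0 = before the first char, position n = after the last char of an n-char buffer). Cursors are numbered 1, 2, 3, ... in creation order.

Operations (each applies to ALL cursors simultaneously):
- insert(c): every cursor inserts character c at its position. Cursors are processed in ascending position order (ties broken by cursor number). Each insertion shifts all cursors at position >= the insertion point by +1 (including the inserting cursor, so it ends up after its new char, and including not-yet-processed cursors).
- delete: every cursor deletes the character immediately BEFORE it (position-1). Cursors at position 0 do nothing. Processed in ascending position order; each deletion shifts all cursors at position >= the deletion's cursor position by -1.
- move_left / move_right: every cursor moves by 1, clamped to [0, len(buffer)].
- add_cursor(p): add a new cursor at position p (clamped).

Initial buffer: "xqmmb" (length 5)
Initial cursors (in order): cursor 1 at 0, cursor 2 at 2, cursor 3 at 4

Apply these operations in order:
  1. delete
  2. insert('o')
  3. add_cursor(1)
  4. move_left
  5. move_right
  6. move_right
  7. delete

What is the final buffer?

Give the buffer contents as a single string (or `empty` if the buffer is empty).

After op 1 (delete): buffer="xmb" (len 3), cursors c1@0 c2@1 c3@2, authorship ...
After op 2 (insert('o')): buffer="oxomob" (len 6), cursors c1@1 c2@3 c3@5, authorship 1.2.3.
After op 3 (add_cursor(1)): buffer="oxomob" (len 6), cursors c1@1 c4@1 c2@3 c3@5, authorship 1.2.3.
After op 4 (move_left): buffer="oxomob" (len 6), cursors c1@0 c4@0 c2@2 c3@4, authorship 1.2.3.
After op 5 (move_right): buffer="oxomob" (len 6), cursors c1@1 c4@1 c2@3 c3@5, authorship 1.2.3.
After op 6 (move_right): buffer="oxomob" (len 6), cursors c1@2 c4@2 c2@4 c3@6, authorship 1.2.3.
After op 7 (delete): buffer="oo" (len 2), cursors c1@0 c4@0 c2@1 c3@2, authorship 23

Answer: oo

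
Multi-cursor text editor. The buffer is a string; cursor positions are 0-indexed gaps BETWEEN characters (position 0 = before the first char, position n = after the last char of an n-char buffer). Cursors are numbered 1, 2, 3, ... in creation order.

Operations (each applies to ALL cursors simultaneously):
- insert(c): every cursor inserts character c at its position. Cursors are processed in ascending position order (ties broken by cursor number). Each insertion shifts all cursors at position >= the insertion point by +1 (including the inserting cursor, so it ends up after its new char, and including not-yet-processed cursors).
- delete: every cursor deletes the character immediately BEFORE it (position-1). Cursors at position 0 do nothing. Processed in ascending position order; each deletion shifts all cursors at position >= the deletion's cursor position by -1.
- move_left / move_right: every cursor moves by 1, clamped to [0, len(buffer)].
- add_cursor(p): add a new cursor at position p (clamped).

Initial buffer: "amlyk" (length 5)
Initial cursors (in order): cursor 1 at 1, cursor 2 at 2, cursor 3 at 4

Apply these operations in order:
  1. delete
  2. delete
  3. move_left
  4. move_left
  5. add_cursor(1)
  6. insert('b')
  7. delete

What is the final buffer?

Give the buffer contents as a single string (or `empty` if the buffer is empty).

After op 1 (delete): buffer="lk" (len 2), cursors c1@0 c2@0 c3@1, authorship ..
After op 2 (delete): buffer="k" (len 1), cursors c1@0 c2@0 c3@0, authorship .
After op 3 (move_left): buffer="k" (len 1), cursors c1@0 c2@0 c3@0, authorship .
After op 4 (move_left): buffer="k" (len 1), cursors c1@0 c2@0 c3@0, authorship .
After op 5 (add_cursor(1)): buffer="k" (len 1), cursors c1@0 c2@0 c3@0 c4@1, authorship .
After op 6 (insert('b')): buffer="bbbkb" (len 5), cursors c1@3 c2@3 c3@3 c4@5, authorship 123.4
After op 7 (delete): buffer="k" (len 1), cursors c1@0 c2@0 c3@0 c4@1, authorship .

Answer: k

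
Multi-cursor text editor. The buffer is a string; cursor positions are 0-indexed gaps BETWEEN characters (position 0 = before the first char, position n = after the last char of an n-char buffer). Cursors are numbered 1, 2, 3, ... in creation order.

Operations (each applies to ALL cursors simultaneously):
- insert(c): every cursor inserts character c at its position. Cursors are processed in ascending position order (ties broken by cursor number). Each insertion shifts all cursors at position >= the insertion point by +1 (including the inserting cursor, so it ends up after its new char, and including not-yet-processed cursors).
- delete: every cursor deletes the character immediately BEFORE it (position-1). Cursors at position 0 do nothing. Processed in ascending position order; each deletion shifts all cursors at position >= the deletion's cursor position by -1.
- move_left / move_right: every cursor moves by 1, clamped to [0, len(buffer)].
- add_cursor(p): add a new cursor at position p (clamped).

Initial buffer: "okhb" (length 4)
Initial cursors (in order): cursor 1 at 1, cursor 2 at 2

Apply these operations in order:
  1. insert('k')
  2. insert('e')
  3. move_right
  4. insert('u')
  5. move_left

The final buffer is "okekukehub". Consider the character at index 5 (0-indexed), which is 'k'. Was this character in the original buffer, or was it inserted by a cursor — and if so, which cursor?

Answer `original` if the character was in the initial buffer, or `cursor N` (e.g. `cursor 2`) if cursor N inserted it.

Answer: cursor 2

Derivation:
After op 1 (insert('k')): buffer="okkkhb" (len 6), cursors c1@2 c2@4, authorship .1.2..
After op 2 (insert('e')): buffer="okekkehb" (len 8), cursors c1@3 c2@6, authorship .11.22..
After op 3 (move_right): buffer="okekkehb" (len 8), cursors c1@4 c2@7, authorship .11.22..
After op 4 (insert('u')): buffer="okekukehub" (len 10), cursors c1@5 c2@9, authorship .11.122.2.
After op 5 (move_left): buffer="okekukehub" (len 10), cursors c1@4 c2@8, authorship .11.122.2.
Authorship (.=original, N=cursor N): . 1 1 . 1 2 2 . 2 .
Index 5: author = 2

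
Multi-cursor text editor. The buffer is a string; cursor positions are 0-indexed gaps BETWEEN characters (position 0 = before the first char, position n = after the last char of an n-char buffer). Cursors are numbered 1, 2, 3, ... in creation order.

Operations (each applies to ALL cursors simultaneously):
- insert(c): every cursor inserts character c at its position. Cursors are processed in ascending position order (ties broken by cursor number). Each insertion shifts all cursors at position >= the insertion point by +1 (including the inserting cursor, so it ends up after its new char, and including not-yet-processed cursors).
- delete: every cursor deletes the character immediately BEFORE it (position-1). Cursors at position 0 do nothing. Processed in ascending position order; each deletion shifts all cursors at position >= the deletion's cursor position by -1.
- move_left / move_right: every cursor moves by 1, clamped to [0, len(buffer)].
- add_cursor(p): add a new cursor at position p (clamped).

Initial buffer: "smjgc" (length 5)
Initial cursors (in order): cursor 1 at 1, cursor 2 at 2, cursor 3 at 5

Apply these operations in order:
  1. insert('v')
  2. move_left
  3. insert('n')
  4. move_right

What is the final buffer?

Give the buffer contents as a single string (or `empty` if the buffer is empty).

Answer: snvmnvjgcnv

Derivation:
After op 1 (insert('v')): buffer="svmvjgcv" (len 8), cursors c1@2 c2@4 c3@8, authorship .1.2...3
After op 2 (move_left): buffer="svmvjgcv" (len 8), cursors c1@1 c2@3 c3@7, authorship .1.2...3
After op 3 (insert('n')): buffer="snvmnvjgcnv" (len 11), cursors c1@2 c2@5 c3@10, authorship .11.22...33
After op 4 (move_right): buffer="snvmnvjgcnv" (len 11), cursors c1@3 c2@6 c3@11, authorship .11.22...33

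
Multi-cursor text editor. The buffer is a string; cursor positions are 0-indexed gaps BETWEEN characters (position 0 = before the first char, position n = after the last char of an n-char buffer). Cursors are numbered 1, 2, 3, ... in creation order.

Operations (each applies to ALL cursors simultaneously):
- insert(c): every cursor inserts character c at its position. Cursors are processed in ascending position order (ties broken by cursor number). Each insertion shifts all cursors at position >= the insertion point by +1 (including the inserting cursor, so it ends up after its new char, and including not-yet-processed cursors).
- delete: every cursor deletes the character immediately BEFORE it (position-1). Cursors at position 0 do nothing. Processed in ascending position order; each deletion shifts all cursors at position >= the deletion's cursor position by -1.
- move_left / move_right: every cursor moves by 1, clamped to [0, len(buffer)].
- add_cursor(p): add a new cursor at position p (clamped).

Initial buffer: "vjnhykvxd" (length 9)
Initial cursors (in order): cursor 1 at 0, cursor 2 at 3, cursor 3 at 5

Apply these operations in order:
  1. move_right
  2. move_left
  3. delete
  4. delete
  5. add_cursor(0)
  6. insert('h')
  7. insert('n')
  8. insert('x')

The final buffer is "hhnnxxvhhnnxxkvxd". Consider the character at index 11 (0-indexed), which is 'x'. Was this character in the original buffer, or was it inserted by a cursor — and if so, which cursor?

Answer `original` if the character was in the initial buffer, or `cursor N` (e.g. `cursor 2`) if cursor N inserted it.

Answer: cursor 2

Derivation:
After op 1 (move_right): buffer="vjnhykvxd" (len 9), cursors c1@1 c2@4 c3@6, authorship .........
After op 2 (move_left): buffer="vjnhykvxd" (len 9), cursors c1@0 c2@3 c3@5, authorship .........
After op 3 (delete): buffer="vjhkvxd" (len 7), cursors c1@0 c2@2 c3@3, authorship .......
After op 4 (delete): buffer="vkvxd" (len 5), cursors c1@0 c2@1 c3@1, authorship .....
After op 5 (add_cursor(0)): buffer="vkvxd" (len 5), cursors c1@0 c4@0 c2@1 c3@1, authorship .....
After op 6 (insert('h')): buffer="hhvhhkvxd" (len 9), cursors c1@2 c4@2 c2@5 c3@5, authorship 14.23....
After op 7 (insert('n')): buffer="hhnnvhhnnkvxd" (len 13), cursors c1@4 c4@4 c2@9 c3@9, authorship 1414.2323....
After op 8 (insert('x')): buffer="hhnnxxvhhnnxxkvxd" (len 17), cursors c1@6 c4@6 c2@13 c3@13, authorship 141414.232323....
Authorship (.=original, N=cursor N): 1 4 1 4 1 4 . 2 3 2 3 2 3 . . . .
Index 11: author = 2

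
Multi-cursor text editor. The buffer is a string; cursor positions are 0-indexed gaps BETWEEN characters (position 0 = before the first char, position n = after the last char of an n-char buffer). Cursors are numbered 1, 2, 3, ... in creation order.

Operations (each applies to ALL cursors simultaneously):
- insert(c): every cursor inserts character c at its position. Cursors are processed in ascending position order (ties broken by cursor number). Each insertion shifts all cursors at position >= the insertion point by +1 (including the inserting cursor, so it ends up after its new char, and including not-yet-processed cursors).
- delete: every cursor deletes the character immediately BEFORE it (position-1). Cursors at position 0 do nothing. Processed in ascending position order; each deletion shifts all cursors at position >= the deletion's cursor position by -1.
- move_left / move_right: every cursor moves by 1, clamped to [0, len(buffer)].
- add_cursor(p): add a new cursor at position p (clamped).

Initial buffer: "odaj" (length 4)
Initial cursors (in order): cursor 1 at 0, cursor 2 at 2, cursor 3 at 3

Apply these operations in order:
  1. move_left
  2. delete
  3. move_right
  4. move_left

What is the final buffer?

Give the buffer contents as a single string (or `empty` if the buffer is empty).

After op 1 (move_left): buffer="odaj" (len 4), cursors c1@0 c2@1 c3@2, authorship ....
After op 2 (delete): buffer="aj" (len 2), cursors c1@0 c2@0 c3@0, authorship ..
After op 3 (move_right): buffer="aj" (len 2), cursors c1@1 c2@1 c3@1, authorship ..
After op 4 (move_left): buffer="aj" (len 2), cursors c1@0 c2@0 c3@0, authorship ..

Answer: aj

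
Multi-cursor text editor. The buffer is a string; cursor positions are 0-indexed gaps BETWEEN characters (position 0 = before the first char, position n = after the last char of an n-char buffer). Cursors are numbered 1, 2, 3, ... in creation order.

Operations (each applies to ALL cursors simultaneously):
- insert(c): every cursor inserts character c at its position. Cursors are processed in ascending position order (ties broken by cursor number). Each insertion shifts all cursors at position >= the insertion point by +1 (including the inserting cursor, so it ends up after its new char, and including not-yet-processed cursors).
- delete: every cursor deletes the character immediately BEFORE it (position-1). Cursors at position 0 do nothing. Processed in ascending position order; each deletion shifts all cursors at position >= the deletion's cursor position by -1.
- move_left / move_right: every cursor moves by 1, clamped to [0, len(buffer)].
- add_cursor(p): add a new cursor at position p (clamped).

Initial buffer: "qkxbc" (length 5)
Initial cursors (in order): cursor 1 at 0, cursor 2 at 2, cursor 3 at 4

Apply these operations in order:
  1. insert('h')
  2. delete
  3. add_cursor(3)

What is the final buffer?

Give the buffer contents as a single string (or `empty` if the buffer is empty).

Answer: qkxbc

Derivation:
After op 1 (insert('h')): buffer="hqkhxbhc" (len 8), cursors c1@1 c2@4 c3@7, authorship 1..2..3.
After op 2 (delete): buffer="qkxbc" (len 5), cursors c1@0 c2@2 c3@4, authorship .....
After op 3 (add_cursor(3)): buffer="qkxbc" (len 5), cursors c1@0 c2@2 c4@3 c3@4, authorship .....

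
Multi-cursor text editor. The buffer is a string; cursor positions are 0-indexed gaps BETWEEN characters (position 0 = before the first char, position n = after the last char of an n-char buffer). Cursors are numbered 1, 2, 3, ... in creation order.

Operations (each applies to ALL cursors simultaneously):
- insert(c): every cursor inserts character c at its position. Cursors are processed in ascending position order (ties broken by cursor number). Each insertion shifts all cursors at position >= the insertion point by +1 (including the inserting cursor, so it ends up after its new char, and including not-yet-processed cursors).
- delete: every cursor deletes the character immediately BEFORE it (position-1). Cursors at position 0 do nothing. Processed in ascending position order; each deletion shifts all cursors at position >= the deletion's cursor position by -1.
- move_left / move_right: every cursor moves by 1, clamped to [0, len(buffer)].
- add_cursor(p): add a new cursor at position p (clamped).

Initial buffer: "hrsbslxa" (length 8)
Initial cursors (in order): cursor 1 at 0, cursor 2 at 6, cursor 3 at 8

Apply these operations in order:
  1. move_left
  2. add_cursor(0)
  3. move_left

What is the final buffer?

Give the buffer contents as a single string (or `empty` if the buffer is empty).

Answer: hrsbslxa

Derivation:
After op 1 (move_left): buffer="hrsbslxa" (len 8), cursors c1@0 c2@5 c3@7, authorship ........
After op 2 (add_cursor(0)): buffer="hrsbslxa" (len 8), cursors c1@0 c4@0 c2@5 c3@7, authorship ........
After op 3 (move_left): buffer="hrsbslxa" (len 8), cursors c1@0 c4@0 c2@4 c3@6, authorship ........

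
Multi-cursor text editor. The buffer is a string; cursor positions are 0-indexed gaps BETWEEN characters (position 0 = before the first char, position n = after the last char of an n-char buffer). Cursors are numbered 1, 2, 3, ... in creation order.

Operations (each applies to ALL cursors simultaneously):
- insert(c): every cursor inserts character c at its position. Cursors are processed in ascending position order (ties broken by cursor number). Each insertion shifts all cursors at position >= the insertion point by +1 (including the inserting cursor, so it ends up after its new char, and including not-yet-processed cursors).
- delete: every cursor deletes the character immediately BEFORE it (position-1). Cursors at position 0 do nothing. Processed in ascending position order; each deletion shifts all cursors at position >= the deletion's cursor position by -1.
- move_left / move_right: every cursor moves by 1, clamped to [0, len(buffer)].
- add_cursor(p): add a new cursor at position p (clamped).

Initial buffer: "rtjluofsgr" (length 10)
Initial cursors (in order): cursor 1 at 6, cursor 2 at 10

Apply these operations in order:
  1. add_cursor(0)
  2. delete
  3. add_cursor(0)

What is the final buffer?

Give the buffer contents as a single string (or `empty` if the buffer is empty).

Answer: rtjlufsg

Derivation:
After op 1 (add_cursor(0)): buffer="rtjluofsgr" (len 10), cursors c3@0 c1@6 c2@10, authorship ..........
After op 2 (delete): buffer="rtjlufsg" (len 8), cursors c3@0 c1@5 c2@8, authorship ........
After op 3 (add_cursor(0)): buffer="rtjlufsg" (len 8), cursors c3@0 c4@0 c1@5 c2@8, authorship ........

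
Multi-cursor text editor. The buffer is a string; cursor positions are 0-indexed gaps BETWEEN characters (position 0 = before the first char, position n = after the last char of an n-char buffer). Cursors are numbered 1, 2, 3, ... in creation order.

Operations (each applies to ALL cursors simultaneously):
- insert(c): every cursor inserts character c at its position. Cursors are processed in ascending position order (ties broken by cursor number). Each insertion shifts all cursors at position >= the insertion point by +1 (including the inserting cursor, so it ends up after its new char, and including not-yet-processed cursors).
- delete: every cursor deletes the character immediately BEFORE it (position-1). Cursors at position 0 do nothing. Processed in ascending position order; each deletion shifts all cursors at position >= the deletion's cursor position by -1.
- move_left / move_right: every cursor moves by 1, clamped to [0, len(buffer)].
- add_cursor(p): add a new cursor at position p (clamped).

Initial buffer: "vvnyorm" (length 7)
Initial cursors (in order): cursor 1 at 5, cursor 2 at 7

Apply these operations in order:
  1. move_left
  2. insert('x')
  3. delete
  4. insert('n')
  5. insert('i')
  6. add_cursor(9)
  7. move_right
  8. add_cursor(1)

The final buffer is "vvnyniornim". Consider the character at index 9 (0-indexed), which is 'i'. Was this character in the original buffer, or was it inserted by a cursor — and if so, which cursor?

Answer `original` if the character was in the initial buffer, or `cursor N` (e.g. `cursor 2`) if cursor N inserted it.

Answer: cursor 2

Derivation:
After op 1 (move_left): buffer="vvnyorm" (len 7), cursors c1@4 c2@6, authorship .......
After op 2 (insert('x')): buffer="vvnyxorxm" (len 9), cursors c1@5 c2@8, authorship ....1..2.
After op 3 (delete): buffer="vvnyorm" (len 7), cursors c1@4 c2@6, authorship .......
After op 4 (insert('n')): buffer="vvnynornm" (len 9), cursors c1@5 c2@8, authorship ....1..2.
After op 5 (insert('i')): buffer="vvnyniornim" (len 11), cursors c1@6 c2@10, authorship ....11..22.
After op 6 (add_cursor(9)): buffer="vvnyniornim" (len 11), cursors c1@6 c3@9 c2@10, authorship ....11..22.
After op 7 (move_right): buffer="vvnyniornim" (len 11), cursors c1@7 c3@10 c2@11, authorship ....11..22.
After op 8 (add_cursor(1)): buffer="vvnyniornim" (len 11), cursors c4@1 c1@7 c3@10 c2@11, authorship ....11..22.
Authorship (.=original, N=cursor N): . . . . 1 1 . . 2 2 .
Index 9: author = 2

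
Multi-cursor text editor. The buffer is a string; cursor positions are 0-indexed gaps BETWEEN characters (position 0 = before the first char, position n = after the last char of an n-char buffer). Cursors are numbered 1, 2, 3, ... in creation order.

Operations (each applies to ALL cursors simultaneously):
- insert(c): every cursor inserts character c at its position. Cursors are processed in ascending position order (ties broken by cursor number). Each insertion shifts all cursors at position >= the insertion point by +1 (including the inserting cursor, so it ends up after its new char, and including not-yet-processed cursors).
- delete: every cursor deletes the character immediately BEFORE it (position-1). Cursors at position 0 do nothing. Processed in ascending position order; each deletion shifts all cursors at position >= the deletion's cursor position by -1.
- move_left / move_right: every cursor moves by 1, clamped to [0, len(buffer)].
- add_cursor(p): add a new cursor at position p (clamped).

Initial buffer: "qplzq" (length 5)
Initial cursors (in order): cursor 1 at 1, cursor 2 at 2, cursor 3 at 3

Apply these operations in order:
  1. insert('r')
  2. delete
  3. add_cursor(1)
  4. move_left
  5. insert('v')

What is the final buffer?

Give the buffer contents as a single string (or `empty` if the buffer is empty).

Answer: vvqvpvlzq

Derivation:
After op 1 (insert('r')): buffer="qrprlrzq" (len 8), cursors c1@2 c2@4 c3@6, authorship .1.2.3..
After op 2 (delete): buffer="qplzq" (len 5), cursors c1@1 c2@2 c3@3, authorship .....
After op 3 (add_cursor(1)): buffer="qplzq" (len 5), cursors c1@1 c4@1 c2@2 c3@3, authorship .....
After op 4 (move_left): buffer="qplzq" (len 5), cursors c1@0 c4@0 c2@1 c3@2, authorship .....
After op 5 (insert('v')): buffer="vvqvpvlzq" (len 9), cursors c1@2 c4@2 c2@4 c3@6, authorship 14.2.3...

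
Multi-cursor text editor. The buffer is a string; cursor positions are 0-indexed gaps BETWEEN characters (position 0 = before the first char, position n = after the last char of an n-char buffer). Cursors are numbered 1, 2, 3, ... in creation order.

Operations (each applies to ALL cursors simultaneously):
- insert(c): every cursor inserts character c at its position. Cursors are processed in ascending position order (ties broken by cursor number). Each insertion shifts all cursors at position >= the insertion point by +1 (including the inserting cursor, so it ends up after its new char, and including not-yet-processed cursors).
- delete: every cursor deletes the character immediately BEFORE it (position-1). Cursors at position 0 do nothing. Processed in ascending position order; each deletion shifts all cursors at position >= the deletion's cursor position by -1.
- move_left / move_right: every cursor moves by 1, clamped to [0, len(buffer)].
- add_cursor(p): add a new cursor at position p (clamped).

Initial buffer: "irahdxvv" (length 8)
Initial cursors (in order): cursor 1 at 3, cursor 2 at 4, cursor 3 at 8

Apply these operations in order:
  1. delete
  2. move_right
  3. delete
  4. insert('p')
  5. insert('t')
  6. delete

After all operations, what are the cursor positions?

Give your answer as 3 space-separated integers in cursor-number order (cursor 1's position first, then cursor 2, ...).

After op 1 (delete): buffer="irdxv" (len 5), cursors c1@2 c2@2 c3@5, authorship .....
After op 2 (move_right): buffer="irdxv" (len 5), cursors c1@3 c2@3 c3@5, authorship .....
After op 3 (delete): buffer="ix" (len 2), cursors c1@1 c2@1 c3@2, authorship ..
After op 4 (insert('p')): buffer="ippxp" (len 5), cursors c1@3 c2@3 c3@5, authorship .12.3
After op 5 (insert('t')): buffer="ippttxpt" (len 8), cursors c1@5 c2@5 c3@8, authorship .1212.33
After op 6 (delete): buffer="ippxp" (len 5), cursors c1@3 c2@3 c3@5, authorship .12.3

Answer: 3 3 5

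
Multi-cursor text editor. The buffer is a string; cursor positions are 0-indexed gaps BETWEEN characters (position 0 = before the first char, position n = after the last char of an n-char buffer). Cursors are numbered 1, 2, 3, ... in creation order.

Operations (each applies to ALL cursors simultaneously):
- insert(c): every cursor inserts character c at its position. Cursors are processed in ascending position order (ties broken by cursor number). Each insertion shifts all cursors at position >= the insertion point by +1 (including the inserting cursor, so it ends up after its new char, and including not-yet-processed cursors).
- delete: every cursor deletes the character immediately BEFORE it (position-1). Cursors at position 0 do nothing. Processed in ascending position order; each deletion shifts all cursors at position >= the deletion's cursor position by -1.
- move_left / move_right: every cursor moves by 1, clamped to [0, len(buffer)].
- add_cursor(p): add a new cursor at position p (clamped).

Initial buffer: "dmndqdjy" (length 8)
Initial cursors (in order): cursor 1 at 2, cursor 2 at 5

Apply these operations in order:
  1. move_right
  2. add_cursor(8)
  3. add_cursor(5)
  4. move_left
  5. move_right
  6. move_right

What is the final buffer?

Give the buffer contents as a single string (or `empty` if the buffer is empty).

Answer: dmndqdjy

Derivation:
After op 1 (move_right): buffer="dmndqdjy" (len 8), cursors c1@3 c2@6, authorship ........
After op 2 (add_cursor(8)): buffer="dmndqdjy" (len 8), cursors c1@3 c2@6 c3@8, authorship ........
After op 3 (add_cursor(5)): buffer="dmndqdjy" (len 8), cursors c1@3 c4@5 c2@6 c3@8, authorship ........
After op 4 (move_left): buffer="dmndqdjy" (len 8), cursors c1@2 c4@4 c2@5 c3@7, authorship ........
After op 5 (move_right): buffer="dmndqdjy" (len 8), cursors c1@3 c4@5 c2@6 c3@8, authorship ........
After op 6 (move_right): buffer="dmndqdjy" (len 8), cursors c1@4 c4@6 c2@7 c3@8, authorship ........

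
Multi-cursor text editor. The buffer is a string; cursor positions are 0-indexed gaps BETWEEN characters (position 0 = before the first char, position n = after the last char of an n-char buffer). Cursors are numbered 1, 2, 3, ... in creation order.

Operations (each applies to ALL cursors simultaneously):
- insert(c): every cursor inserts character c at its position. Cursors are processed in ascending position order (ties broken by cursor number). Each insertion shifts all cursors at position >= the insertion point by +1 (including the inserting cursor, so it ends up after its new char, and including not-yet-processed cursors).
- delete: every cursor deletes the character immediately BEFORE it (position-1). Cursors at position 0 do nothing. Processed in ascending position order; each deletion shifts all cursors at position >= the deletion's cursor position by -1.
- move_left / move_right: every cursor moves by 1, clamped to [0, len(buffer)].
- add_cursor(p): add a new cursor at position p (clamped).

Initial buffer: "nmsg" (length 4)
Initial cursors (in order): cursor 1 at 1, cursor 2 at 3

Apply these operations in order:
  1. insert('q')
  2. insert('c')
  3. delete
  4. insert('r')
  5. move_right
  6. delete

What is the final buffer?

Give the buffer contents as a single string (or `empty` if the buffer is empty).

Answer: nqrsqr

Derivation:
After op 1 (insert('q')): buffer="nqmsqg" (len 6), cursors c1@2 c2@5, authorship .1..2.
After op 2 (insert('c')): buffer="nqcmsqcg" (len 8), cursors c1@3 c2@7, authorship .11..22.
After op 3 (delete): buffer="nqmsqg" (len 6), cursors c1@2 c2@5, authorship .1..2.
After op 4 (insert('r')): buffer="nqrmsqrg" (len 8), cursors c1@3 c2@7, authorship .11..22.
After op 5 (move_right): buffer="nqrmsqrg" (len 8), cursors c1@4 c2@8, authorship .11..22.
After op 6 (delete): buffer="nqrsqr" (len 6), cursors c1@3 c2@6, authorship .11.22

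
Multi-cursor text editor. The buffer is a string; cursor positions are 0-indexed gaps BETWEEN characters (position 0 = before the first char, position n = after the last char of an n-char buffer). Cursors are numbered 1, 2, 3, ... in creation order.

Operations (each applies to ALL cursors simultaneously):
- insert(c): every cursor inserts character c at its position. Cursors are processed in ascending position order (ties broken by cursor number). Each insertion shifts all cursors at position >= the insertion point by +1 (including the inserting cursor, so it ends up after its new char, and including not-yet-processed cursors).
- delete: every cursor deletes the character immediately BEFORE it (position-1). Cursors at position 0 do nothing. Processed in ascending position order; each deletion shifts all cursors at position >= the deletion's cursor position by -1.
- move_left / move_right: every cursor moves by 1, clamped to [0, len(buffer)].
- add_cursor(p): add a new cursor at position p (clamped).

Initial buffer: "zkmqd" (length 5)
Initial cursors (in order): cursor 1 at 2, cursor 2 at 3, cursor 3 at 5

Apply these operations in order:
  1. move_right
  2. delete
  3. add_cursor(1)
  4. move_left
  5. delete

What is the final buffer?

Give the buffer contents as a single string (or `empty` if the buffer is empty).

After op 1 (move_right): buffer="zkmqd" (len 5), cursors c1@3 c2@4 c3@5, authorship .....
After op 2 (delete): buffer="zk" (len 2), cursors c1@2 c2@2 c3@2, authorship ..
After op 3 (add_cursor(1)): buffer="zk" (len 2), cursors c4@1 c1@2 c2@2 c3@2, authorship ..
After op 4 (move_left): buffer="zk" (len 2), cursors c4@0 c1@1 c2@1 c3@1, authorship ..
After op 5 (delete): buffer="k" (len 1), cursors c1@0 c2@0 c3@0 c4@0, authorship .

Answer: k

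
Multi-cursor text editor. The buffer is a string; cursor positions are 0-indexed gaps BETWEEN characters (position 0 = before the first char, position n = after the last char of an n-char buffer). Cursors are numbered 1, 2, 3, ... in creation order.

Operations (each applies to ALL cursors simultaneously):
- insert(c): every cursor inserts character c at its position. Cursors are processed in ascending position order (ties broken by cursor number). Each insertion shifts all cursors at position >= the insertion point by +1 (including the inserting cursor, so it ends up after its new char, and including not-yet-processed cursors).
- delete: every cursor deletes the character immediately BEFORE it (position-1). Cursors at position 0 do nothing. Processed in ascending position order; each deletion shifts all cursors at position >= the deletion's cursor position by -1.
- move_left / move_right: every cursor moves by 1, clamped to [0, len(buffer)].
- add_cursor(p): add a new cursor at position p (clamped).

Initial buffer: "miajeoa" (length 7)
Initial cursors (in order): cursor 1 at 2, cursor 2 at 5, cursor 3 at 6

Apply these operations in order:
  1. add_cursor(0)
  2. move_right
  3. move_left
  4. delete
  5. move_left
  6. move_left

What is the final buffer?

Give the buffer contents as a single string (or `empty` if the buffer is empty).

Answer: maja

Derivation:
After op 1 (add_cursor(0)): buffer="miajeoa" (len 7), cursors c4@0 c1@2 c2@5 c3@6, authorship .......
After op 2 (move_right): buffer="miajeoa" (len 7), cursors c4@1 c1@3 c2@6 c3@7, authorship .......
After op 3 (move_left): buffer="miajeoa" (len 7), cursors c4@0 c1@2 c2@5 c3@6, authorship .......
After op 4 (delete): buffer="maja" (len 4), cursors c4@0 c1@1 c2@3 c3@3, authorship ....
After op 5 (move_left): buffer="maja" (len 4), cursors c1@0 c4@0 c2@2 c3@2, authorship ....
After op 6 (move_left): buffer="maja" (len 4), cursors c1@0 c4@0 c2@1 c3@1, authorship ....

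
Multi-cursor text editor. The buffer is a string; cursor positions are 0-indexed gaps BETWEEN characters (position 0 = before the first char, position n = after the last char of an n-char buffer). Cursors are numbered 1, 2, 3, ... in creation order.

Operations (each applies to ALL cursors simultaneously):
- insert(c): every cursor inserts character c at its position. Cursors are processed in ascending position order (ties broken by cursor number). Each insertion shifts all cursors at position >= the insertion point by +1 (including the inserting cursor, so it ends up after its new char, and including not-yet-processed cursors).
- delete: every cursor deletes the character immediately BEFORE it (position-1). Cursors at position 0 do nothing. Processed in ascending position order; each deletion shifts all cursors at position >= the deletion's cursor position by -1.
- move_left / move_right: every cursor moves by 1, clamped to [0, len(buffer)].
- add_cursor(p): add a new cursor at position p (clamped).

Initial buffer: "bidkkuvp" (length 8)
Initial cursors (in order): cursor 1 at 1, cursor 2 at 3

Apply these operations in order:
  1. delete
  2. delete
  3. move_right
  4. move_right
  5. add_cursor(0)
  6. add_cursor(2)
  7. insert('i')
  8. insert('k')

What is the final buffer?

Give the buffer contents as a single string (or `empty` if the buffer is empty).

After op 1 (delete): buffer="ikkuvp" (len 6), cursors c1@0 c2@1, authorship ......
After op 2 (delete): buffer="kkuvp" (len 5), cursors c1@0 c2@0, authorship .....
After op 3 (move_right): buffer="kkuvp" (len 5), cursors c1@1 c2@1, authorship .....
After op 4 (move_right): buffer="kkuvp" (len 5), cursors c1@2 c2@2, authorship .....
After op 5 (add_cursor(0)): buffer="kkuvp" (len 5), cursors c3@0 c1@2 c2@2, authorship .....
After op 6 (add_cursor(2)): buffer="kkuvp" (len 5), cursors c3@0 c1@2 c2@2 c4@2, authorship .....
After op 7 (insert('i')): buffer="ikkiiiuvp" (len 9), cursors c3@1 c1@6 c2@6 c4@6, authorship 3..124...
After op 8 (insert('k')): buffer="ikkkiiikkkuvp" (len 13), cursors c3@2 c1@10 c2@10 c4@10, authorship 33..124124...

Answer: ikkkiiikkkuvp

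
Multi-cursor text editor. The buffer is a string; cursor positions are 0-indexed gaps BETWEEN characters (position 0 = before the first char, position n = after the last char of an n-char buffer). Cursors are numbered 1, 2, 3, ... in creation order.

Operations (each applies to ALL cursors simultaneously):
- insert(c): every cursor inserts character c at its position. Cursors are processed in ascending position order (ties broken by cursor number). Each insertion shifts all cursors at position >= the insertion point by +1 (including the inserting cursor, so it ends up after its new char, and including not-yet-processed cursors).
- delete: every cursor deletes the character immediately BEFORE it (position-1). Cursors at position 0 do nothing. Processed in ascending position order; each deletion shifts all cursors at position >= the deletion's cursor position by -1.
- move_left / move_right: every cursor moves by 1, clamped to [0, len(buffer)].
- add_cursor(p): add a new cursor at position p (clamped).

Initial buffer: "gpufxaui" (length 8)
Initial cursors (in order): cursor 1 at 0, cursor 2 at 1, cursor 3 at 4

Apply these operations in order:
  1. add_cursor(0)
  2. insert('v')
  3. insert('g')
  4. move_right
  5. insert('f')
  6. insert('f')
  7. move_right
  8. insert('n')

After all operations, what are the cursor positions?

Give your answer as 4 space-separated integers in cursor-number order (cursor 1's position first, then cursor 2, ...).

After op 1 (add_cursor(0)): buffer="gpufxaui" (len 8), cursors c1@0 c4@0 c2@1 c3@4, authorship ........
After op 2 (insert('v')): buffer="vvgvpufvxaui" (len 12), cursors c1@2 c4@2 c2@4 c3@8, authorship 14.2...3....
After op 3 (insert('g')): buffer="vvgggvgpufvgxaui" (len 16), cursors c1@4 c4@4 c2@7 c3@12, authorship 1414.22...33....
After op 4 (move_right): buffer="vvgggvgpufvgxaui" (len 16), cursors c1@5 c4@5 c2@8 c3@13, authorship 1414.22...33....
After op 5 (insert('f')): buffer="vvgggffvgpfufvgxfaui" (len 20), cursors c1@7 c4@7 c2@11 c3@17, authorship 1414.1422.2..33.3...
After op 6 (insert('f')): buffer="vvgggffffvgpffufvgxffaui" (len 24), cursors c1@9 c4@9 c2@14 c3@21, authorship 1414.141422.22..33.33...
After op 7 (move_right): buffer="vvgggffffvgpffufvgxffaui" (len 24), cursors c1@10 c4@10 c2@15 c3@22, authorship 1414.141422.22..33.33...
After op 8 (insert('n')): buffer="vvgggffffvnngpffunfvgxffanui" (len 28), cursors c1@12 c4@12 c2@18 c3@26, authorship 1414.14142142.22.2.33.33.3..

Answer: 12 18 26 12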